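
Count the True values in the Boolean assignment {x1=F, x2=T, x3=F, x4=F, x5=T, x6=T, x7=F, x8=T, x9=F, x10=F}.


The weight is the number of variables assigned True.
True variables: x2, x5, x6, x8.
Weight = 4.

4


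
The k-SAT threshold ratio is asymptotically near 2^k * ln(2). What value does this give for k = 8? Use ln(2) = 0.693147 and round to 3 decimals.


Using the asymptotic formula: threshold ~ 2^k * ln(2).
2^8 = 256.
256 * 0.693147 = 177.446.

177.446


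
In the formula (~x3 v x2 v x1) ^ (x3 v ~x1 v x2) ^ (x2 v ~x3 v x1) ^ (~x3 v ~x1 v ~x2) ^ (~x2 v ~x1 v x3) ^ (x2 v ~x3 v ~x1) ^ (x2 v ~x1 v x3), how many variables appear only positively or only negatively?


A pure literal appears in only one polarity across all clauses.
No pure literals found.
Count = 0.

0


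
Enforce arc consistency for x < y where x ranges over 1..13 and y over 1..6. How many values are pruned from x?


For the constraint x < y, x needs a supporting value in y's domain.
x can be at most 5 (one less than y's maximum).
Valid x values from domain: 5 out of 13.
Pruned = 13 - 5 = 8.

8


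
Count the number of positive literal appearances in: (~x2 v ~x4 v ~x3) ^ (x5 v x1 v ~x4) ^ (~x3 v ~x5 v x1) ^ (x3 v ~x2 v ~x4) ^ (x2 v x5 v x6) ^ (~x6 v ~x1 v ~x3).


Scan each clause for unnegated literals.
Clause 1: 0 positive; Clause 2: 2 positive; Clause 3: 1 positive; Clause 4: 1 positive; Clause 5: 3 positive; Clause 6: 0 positive.
Total positive literal occurrences = 7.

7


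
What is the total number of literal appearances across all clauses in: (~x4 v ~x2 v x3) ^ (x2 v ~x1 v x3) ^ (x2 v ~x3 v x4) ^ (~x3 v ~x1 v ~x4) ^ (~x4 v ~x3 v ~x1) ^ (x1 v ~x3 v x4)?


Clause lengths: 3, 3, 3, 3, 3, 3.
Sum = 3 + 3 + 3 + 3 + 3 + 3 = 18.

18


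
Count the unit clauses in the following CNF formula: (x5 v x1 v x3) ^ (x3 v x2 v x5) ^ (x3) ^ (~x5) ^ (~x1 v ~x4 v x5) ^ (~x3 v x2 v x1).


A unit clause contains exactly one literal.
Unit clauses found: (x3), (~x5).
Count = 2.

2


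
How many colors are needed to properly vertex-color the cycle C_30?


A cycle on an even number of vertices is bipartite: alternate two colors around the cycle.
Since 30 is even, two colors suffice, and at least two are needed because the graph has edges.
Chromatic number = 2.

2


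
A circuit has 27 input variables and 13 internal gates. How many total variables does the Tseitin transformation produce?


The Tseitin transformation introduces one auxiliary variable per gate.
Total variables = inputs + gates = 27 + 13 = 40.

40


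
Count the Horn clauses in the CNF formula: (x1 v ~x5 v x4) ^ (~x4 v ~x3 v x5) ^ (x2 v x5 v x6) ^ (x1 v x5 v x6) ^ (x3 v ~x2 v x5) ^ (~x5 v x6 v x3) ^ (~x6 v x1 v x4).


A Horn clause has at most one positive literal.
Clause 1: 2 positive lit(s) -> not Horn
Clause 2: 1 positive lit(s) -> Horn
Clause 3: 3 positive lit(s) -> not Horn
Clause 4: 3 positive lit(s) -> not Horn
Clause 5: 2 positive lit(s) -> not Horn
Clause 6: 2 positive lit(s) -> not Horn
Clause 7: 2 positive lit(s) -> not Horn
Total Horn clauses = 1.

1


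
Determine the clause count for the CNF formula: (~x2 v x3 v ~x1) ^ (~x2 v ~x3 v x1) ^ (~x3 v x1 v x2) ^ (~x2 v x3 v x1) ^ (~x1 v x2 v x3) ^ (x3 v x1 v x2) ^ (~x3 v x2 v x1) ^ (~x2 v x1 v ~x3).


Each group enclosed in parentheses joined by ^ is one clause.
Counting the conjuncts: 8 clauses.

8


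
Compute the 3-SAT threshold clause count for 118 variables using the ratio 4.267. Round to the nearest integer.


The 3-SAT phase transition occurs at approximately 4.267 clauses per variable.
m = 4.267 * 118 = 503.506.
Rounded to nearest integer: 504.

504


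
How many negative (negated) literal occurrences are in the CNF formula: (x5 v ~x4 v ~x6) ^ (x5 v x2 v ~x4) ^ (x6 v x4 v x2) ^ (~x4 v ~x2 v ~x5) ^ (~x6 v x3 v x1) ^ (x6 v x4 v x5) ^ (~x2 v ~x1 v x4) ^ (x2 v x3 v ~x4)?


Scan each clause for negated literals.
Clause 1: 2 negative; Clause 2: 1 negative; Clause 3: 0 negative; Clause 4: 3 negative; Clause 5: 1 negative; Clause 6: 0 negative; Clause 7: 2 negative; Clause 8: 1 negative.
Total negative literal occurrences = 10.

10


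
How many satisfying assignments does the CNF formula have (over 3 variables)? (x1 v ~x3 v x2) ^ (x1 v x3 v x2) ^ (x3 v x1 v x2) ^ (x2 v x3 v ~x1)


Enumerate all 8 truth assignments over 3 variables.
Test each against every clause.
Satisfying assignments found: 5.

5


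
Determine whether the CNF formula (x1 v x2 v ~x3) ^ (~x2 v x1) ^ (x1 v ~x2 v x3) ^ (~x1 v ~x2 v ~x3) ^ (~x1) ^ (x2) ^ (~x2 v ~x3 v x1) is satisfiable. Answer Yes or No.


Check all 8 possible truth assignments.
Number of satisfying assignments found: 0.
The formula is unsatisfiable.

No


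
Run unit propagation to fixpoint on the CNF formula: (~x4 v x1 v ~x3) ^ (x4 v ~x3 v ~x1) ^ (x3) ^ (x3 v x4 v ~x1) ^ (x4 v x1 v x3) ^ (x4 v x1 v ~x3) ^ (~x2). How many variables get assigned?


Unit propagation repeatedly assigns the literal in any unit clause, then simplifies.
Assignments in order: x3 = T, x2 = F.
No further unit clauses remain.
Total variables assigned = 2.

2


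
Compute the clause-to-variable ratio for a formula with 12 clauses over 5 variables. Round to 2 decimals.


Clause-to-variable ratio = clauses / variables.
12 / 5 = 2.4.

2.4


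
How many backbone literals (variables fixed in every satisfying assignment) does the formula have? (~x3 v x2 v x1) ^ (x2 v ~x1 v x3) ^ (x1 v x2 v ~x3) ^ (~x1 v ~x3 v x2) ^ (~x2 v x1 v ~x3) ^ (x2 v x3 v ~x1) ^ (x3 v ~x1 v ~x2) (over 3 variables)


Find all satisfying assignments: 3 model(s).
Check which variables have the same value in every model.
No variable is fixed across all models.
Backbone size = 0.

0


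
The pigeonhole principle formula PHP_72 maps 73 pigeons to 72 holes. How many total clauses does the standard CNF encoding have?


The PHP encoding has two parts:
1) At-least-one-hole clauses: 73 (one per pigeon, each with 72 literals).
2) At-most-one-pigeon-per-hole clauses: 72 holes * C(73,2) = 72 * 2628 = 189216.
Total clauses = 73 + 189216 = 189289.

189289


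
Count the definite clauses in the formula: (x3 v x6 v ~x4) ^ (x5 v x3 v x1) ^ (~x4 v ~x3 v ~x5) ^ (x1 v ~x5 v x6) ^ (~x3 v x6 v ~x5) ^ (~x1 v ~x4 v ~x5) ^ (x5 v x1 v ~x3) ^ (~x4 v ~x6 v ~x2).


A definite clause has exactly one positive literal.
Clause 1: 2 positive -> not definite
Clause 2: 3 positive -> not definite
Clause 3: 0 positive -> not definite
Clause 4: 2 positive -> not definite
Clause 5: 1 positive -> definite
Clause 6: 0 positive -> not definite
Clause 7: 2 positive -> not definite
Clause 8: 0 positive -> not definite
Definite clause count = 1.

1


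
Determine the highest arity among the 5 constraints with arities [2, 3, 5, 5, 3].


The arities are: 2, 3, 5, 5, 3.
Scan for the maximum value.
Maximum arity = 5.

5


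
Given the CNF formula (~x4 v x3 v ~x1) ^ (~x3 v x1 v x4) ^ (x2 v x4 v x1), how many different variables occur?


Identify each distinct variable in the formula.
Variables found: x1, x2, x3, x4.
Total distinct variables = 4.

4


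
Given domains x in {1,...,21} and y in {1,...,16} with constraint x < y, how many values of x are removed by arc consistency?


For the constraint x < y, x needs a supporting value in y's domain.
x can be at most 15 (one less than y's maximum).
Valid x values from domain: 15 out of 21.
Pruned = 21 - 15 = 6.

6


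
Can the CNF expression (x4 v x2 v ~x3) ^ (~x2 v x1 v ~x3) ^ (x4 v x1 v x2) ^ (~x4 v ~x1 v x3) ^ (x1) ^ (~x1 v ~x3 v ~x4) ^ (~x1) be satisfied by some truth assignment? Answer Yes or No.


Check all 16 possible truth assignments.
Number of satisfying assignments found: 0.
The formula is unsatisfiable.

No


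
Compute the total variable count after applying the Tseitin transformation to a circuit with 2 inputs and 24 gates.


The Tseitin transformation introduces one auxiliary variable per gate.
Total variables = inputs + gates = 2 + 24 = 26.

26


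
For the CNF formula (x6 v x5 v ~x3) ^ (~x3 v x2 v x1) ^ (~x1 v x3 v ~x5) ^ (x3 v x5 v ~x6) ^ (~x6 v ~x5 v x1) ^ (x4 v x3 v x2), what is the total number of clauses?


Each group enclosed in parentheses joined by ^ is one clause.
Counting the conjuncts: 6 clauses.

6


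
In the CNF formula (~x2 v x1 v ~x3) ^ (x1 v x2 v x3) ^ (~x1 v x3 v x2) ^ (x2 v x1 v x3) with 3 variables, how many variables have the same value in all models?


Find all satisfying assignments: 5 model(s).
Check which variables have the same value in every model.
No variable is fixed across all models.
Backbone size = 0.

0


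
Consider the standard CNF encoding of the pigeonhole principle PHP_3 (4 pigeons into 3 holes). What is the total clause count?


The PHP encoding has two parts:
1) At-least-one-hole clauses: 4 (one per pigeon, each with 3 literals).
2) At-most-one-pigeon-per-hole clauses: 3 holes * C(4,2) = 3 * 6 = 18.
Total clauses = 4 + 18 = 22.

22


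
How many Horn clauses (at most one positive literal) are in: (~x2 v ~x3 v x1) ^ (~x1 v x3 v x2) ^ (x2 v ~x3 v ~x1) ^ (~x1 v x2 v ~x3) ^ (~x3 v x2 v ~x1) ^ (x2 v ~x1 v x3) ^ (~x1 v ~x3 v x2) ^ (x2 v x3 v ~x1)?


A Horn clause has at most one positive literal.
Clause 1: 1 positive lit(s) -> Horn
Clause 2: 2 positive lit(s) -> not Horn
Clause 3: 1 positive lit(s) -> Horn
Clause 4: 1 positive lit(s) -> Horn
Clause 5: 1 positive lit(s) -> Horn
Clause 6: 2 positive lit(s) -> not Horn
Clause 7: 1 positive lit(s) -> Horn
Clause 8: 2 positive lit(s) -> not Horn
Total Horn clauses = 5.

5


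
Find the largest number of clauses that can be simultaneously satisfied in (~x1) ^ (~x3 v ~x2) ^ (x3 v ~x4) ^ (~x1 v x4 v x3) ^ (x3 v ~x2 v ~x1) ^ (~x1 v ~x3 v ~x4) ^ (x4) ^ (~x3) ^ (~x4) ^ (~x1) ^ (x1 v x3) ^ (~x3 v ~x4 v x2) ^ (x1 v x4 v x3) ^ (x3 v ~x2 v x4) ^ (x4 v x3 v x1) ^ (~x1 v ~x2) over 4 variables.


Enumerate all 16 truth assignments.
For each, count how many of the 16 clauses are satisfied.
The formula is not fully satisfiable, so the maximum is below 16.
Maximum simultaneously satisfiable clauses = 14.

14


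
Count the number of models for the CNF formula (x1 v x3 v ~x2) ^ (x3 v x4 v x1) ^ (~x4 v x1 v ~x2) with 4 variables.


Enumerate all 16 truth assignments over 4 variables.
Test each against every clause.
Satisfying assignments found: 12.

12


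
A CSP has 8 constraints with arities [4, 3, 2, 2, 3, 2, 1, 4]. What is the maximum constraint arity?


The arities are: 4, 3, 2, 2, 3, 2, 1, 4.
Scan for the maximum value.
Maximum arity = 4.

4


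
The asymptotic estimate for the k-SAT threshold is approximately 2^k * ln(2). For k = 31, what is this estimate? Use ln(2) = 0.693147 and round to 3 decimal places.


Using the asymptotic formula: threshold ~ 2^k * ln(2).
2^31 = 2147483648.
2147483648 * 0.693147 = 1488521848.16.

1488521848.16


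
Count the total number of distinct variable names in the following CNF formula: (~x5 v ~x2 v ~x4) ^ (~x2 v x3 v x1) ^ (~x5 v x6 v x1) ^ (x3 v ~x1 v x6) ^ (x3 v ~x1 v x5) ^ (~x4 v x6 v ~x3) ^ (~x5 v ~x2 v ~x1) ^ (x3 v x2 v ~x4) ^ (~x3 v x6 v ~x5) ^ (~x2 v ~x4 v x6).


Identify each distinct variable in the formula.
Variables found: x1, x2, x3, x4, x5, x6.
Total distinct variables = 6.

6


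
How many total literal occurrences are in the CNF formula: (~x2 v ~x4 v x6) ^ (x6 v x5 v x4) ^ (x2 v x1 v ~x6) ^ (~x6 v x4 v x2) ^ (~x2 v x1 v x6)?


Clause lengths: 3, 3, 3, 3, 3.
Sum = 3 + 3 + 3 + 3 + 3 = 15.

15


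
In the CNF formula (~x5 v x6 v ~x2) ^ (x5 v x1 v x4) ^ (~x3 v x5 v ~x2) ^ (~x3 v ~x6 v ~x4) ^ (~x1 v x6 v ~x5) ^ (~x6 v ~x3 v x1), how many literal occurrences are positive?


Scan each clause for unnegated literals.
Clause 1: 1 positive; Clause 2: 3 positive; Clause 3: 1 positive; Clause 4: 0 positive; Clause 5: 1 positive; Clause 6: 1 positive.
Total positive literal occurrences = 7.

7


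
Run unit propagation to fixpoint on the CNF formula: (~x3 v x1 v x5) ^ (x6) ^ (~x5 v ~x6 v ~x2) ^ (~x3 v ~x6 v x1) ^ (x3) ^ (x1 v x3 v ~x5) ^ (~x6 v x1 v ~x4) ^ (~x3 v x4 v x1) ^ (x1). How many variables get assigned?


Unit propagation repeatedly assigns the literal in any unit clause, then simplifies.
Assignments in order: x6 = T, x3 = T, x1 = T.
No further unit clauses remain.
Total variables assigned = 3.

3


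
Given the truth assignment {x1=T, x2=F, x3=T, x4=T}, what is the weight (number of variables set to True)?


The weight is the number of variables assigned True.
True variables: x1, x3, x4.
Weight = 3.

3


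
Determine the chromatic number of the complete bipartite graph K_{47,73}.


K_{47,73} is bipartite by definition: the two parts are independent sets, with every edge crossing between them.
Color all vertices in one part with color 1 and all vertices in the other part with color 2.
Since the graph has at least one edge, one color does not suffice.
Chromatic number = 2.

2


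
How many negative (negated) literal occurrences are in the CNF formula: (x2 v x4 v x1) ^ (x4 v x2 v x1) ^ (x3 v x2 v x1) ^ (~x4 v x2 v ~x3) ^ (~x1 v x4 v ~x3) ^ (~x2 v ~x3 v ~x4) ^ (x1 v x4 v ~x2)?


Scan each clause for negated literals.
Clause 1: 0 negative; Clause 2: 0 negative; Clause 3: 0 negative; Clause 4: 2 negative; Clause 5: 2 negative; Clause 6: 3 negative; Clause 7: 1 negative.
Total negative literal occurrences = 8.

8


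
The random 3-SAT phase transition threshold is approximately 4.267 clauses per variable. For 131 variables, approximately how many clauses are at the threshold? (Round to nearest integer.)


The 3-SAT phase transition occurs at approximately 4.267 clauses per variable.
m = 4.267 * 131 = 558.977.
Rounded to nearest integer: 559.

559


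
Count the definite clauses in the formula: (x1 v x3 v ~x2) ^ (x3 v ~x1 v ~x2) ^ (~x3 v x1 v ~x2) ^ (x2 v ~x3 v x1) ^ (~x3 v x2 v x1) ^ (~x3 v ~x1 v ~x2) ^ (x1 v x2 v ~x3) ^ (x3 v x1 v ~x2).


A definite clause has exactly one positive literal.
Clause 1: 2 positive -> not definite
Clause 2: 1 positive -> definite
Clause 3: 1 positive -> definite
Clause 4: 2 positive -> not definite
Clause 5: 2 positive -> not definite
Clause 6: 0 positive -> not definite
Clause 7: 2 positive -> not definite
Clause 8: 2 positive -> not definite
Definite clause count = 2.

2


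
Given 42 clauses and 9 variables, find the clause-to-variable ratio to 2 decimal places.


Clause-to-variable ratio = clauses / variables.
42 / 9 = 4.67.

4.67


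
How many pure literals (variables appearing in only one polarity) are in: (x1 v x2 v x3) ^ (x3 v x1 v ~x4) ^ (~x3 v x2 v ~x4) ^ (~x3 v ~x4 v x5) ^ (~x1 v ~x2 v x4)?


A pure literal appears in only one polarity across all clauses.
Pure literals: x5 (positive only).
Count = 1.

1


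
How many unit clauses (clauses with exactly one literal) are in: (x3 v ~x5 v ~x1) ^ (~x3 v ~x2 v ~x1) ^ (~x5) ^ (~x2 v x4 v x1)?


A unit clause contains exactly one literal.
Unit clauses found: (~x5).
Count = 1.

1


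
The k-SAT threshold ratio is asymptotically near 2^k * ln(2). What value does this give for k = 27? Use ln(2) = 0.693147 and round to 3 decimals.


Using the asymptotic formula: threshold ~ 2^k * ln(2).
2^27 = 134217728.
134217728 * 0.693147 = 93032615.51.

93032615.51


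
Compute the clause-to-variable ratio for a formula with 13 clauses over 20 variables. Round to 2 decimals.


Clause-to-variable ratio = clauses / variables.
13 / 20 = 0.65.

0.65


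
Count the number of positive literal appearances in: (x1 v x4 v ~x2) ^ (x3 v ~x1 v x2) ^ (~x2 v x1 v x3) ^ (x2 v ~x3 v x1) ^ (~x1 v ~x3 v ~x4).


Scan each clause for unnegated literals.
Clause 1: 2 positive; Clause 2: 2 positive; Clause 3: 2 positive; Clause 4: 2 positive; Clause 5: 0 positive.
Total positive literal occurrences = 8.

8


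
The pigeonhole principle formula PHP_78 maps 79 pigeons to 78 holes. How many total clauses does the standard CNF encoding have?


The PHP encoding has two parts:
1) At-least-one-hole clauses: 79 (one per pigeon, each with 78 literals).
2) At-most-one-pigeon-per-hole clauses: 78 holes * C(79,2) = 78 * 3081 = 240318.
Total clauses = 79 + 240318 = 240397.

240397


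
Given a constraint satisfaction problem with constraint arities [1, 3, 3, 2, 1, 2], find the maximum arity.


The arities are: 1, 3, 3, 2, 1, 2.
Scan for the maximum value.
Maximum arity = 3.

3


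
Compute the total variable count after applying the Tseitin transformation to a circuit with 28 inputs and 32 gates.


The Tseitin transformation introduces one auxiliary variable per gate.
Total variables = inputs + gates = 28 + 32 = 60.

60


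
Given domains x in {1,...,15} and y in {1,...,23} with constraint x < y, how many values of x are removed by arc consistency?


For the constraint x < y, x needs a supporting value in y's domain.
x can be at most 22 (one less than y's maximum).
Valid x values from domain: 15 out of 15.
Pruned = 15 - 15 = 0.

0


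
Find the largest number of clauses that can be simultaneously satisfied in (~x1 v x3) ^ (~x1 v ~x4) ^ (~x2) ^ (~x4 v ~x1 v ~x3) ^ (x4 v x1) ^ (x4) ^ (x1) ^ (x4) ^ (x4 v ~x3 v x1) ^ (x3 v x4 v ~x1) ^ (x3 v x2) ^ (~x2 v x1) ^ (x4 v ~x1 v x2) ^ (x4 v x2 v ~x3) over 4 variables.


Enumerate all 16 truth assignments.
For each, count how many of the 14 clauses are satisfied.
The formula is not fully satisfiable, so the maximum is below 14.
Maximum simultaneously satisfiable clauses = 13.

13


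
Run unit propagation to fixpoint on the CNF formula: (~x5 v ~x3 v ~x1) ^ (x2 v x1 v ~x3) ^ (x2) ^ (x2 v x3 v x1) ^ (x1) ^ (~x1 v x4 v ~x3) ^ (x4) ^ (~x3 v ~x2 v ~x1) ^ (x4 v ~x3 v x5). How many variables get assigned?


Unit propagation repeatedly assigns the literal in any unit clause, then simplifies.
Assignments in order: x2 = T, x1 = T, x4 = T, x3 = F.
No further unit clauses remain.
Total variables assigned = 4.

4


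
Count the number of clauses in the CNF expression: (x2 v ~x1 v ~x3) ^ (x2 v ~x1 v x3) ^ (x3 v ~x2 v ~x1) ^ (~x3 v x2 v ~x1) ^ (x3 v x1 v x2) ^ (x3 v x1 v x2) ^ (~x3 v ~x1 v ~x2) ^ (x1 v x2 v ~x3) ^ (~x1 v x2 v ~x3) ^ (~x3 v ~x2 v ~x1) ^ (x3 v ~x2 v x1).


Each group enclosed in parentheses joined by ^ is one clause.
Counting the conjuncts: 11 clauses.

11


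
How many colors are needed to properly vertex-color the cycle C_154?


A cycle on an even number of vertices is bipartite: alternate two colors around the cycle.
Since 154 is even, two colors suffice, and at least two are needed because the graph has edges.
Chromatic number = 2.

2


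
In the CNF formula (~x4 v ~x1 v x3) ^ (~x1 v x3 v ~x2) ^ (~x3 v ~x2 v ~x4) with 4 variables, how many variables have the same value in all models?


Find all satisfying assignments: 11 model(s).
Check which variables have the same value in every model.
No variable is fixed across all models.
Backbone size = 0.

0


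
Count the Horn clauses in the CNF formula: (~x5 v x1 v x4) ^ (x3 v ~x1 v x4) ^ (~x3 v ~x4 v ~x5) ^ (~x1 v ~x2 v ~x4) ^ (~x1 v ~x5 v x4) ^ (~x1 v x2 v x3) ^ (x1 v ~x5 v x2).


A Horn clause has at most one positive literal.
Clause 1: 2 positive lit(s) -> not Horn
Clause 2: 2 positive lit(s) -> not Horn
Clause 3: 0 positive lit(s) -> Horn
Clause 4: 0 positive lit(s) -> Horn
Clause 5: 1 positive lit(s) -> Horn
Clause 6: 2 positive lit(s) -> not Horn
Clause 7: 2 positive lit(s) -> not Horn
Total Horn clauses = 3.

3


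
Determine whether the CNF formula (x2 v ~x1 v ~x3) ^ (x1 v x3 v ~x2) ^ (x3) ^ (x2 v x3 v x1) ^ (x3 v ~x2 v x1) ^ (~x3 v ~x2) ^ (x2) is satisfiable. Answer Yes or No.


Check all 8 possible truth assignments.
Number of satisfying assignments found: 0.
The formula is unsatisfiable.

No


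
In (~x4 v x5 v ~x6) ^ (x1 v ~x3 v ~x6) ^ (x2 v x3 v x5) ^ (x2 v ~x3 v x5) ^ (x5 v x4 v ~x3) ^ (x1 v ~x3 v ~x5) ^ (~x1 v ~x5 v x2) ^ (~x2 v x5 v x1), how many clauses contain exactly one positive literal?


A definite clause has exactly one positive literal.
Clause 1: 1 positive -> definite
Clause 2: 1 positive -> definite
Clause 3: 3 positive -> not definite
Clause 4: 2 positive -> not definite
Clause 5: 2 positive -> not definite
Clause 6: 1 positive -> definite
Clause 7: 1 positive -> definite
Clause 8: 2 positive -> not definite
Definite clause count = 4.

4


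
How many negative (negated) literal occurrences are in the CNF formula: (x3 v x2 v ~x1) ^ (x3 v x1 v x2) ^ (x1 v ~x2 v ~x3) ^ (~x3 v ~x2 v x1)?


Scan each clause for negated literals.
Clause 1: 1 negative; Clause 2: 0 negative; Clause 3: 2 negative; Clause 4: 2 negative.
Total negative literal occurrences = 5.

5


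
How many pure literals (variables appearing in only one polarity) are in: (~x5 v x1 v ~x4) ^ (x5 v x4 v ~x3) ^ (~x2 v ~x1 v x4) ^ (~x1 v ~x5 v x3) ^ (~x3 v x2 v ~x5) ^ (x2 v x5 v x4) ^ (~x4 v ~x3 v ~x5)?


A pure literal appears in only one polarity across all clauses.
No pure literals found.
Count = 0.

0


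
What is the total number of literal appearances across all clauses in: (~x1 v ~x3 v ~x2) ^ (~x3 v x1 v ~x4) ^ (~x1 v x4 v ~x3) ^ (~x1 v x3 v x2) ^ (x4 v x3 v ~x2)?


Clause lengths: 3, 3, 3, 3, 3.
Sum = 3 + 3 + 3 + 3 + 3 = 15.

15


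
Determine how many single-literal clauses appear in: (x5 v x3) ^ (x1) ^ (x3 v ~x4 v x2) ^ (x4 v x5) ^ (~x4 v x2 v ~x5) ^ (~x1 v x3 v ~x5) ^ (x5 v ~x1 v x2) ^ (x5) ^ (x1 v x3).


A unit clause contains exactly one literal.
Unit clauses found: (x1), (x5).
Count = 2.

2


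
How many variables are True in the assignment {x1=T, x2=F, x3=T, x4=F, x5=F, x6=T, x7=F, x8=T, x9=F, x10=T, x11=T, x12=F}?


The weight is the number of variables assigned True.
True variables: x1, x3, x6, x8, x10, x11.
Weight = 6.

6


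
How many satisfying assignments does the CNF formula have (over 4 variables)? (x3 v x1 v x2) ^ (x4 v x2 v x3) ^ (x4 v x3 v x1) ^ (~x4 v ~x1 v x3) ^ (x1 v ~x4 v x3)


Enumerate all 16 truth assignments over 4 variables.
Test each against every clause.
Satisfying assignments found: 9.

9


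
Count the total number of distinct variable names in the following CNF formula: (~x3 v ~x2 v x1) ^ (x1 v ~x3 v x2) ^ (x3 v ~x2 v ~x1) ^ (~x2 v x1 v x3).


Identify each distinct variable in the formula.
Variables found: x1, x2, x3.
Total distinct variables = 3.

3


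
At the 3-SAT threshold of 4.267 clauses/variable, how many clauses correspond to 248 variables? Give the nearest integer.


The 3-SAT phase transition occurs at approximately 4.267 clauses per variable.
m = 4.267 * 248 = 1058.216.
Rounded to nearest integer: 1058.

1058


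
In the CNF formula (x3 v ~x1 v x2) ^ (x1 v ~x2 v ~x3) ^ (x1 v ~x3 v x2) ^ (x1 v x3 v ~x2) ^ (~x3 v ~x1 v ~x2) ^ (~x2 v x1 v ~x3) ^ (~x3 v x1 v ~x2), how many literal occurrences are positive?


Scan each clause for unnegated literals.
Clause 1: 2 positive; Clause 2: 1 positive; Clause 3: 2 positive; Clause 4: 2 positive; Clause 5: 0 positive; Clause 6: 1 positive; Clause 7: 1 positive.
Total positive literal occurrences = 9.

9


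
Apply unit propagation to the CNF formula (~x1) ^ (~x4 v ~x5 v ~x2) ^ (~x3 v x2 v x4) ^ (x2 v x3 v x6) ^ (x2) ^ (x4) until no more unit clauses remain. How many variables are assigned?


Unit propagation repeatedly assigns the literal in any unit clause, then simplifies.
Assignments in order: x1 = F, x2 = T, x4 = T, x5 = F.
No further unit clauses remain.
Total variables assigned = 4.

4


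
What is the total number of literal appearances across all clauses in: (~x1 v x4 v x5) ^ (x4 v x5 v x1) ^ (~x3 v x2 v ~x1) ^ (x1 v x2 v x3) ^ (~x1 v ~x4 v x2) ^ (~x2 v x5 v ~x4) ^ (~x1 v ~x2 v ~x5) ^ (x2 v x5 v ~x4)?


Clause lengths: 3, 3, 3, 3, 3, 3, 3, 3.
Sum = 3 + 3 + 3 + 3 + 3 + 3 + 3 + 3 = 24.

24


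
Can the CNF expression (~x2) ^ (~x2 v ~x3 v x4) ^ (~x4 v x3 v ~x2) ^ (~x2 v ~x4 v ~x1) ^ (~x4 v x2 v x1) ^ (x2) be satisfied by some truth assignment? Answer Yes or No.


Check all 16 possible truth assignments.
Number of satisfying assignments found: 0.
The formula is unsatisfiable.

No


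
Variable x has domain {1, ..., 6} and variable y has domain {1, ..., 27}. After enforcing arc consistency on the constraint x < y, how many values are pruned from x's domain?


For the constraint x < y, x needs a supporting value in y's domain.
x can be at most 26 (one less than y's maximum).
Valid x values from domain: 6 out of 6.
Pruned = 6 - 6 = 0.

0


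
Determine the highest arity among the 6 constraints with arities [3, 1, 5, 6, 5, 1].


The arities are: 3, 1, 5, 6, 5, 1.
Scan for the maximum value.
Maximum arity = 6.

6


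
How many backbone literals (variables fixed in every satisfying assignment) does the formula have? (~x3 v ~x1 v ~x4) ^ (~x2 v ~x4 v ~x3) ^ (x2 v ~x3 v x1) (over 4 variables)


Find all satisfying assignments: 11 model(s).
Check which variables have the same value in every model.
No variable is fixed across all models.
Backbone size = 0.

0


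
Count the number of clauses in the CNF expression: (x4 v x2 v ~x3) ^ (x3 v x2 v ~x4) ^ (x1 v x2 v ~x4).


Each group enclosed in parentheses joined by ^ is one clause.
Counting the conjuncts: 3 clauses.

3


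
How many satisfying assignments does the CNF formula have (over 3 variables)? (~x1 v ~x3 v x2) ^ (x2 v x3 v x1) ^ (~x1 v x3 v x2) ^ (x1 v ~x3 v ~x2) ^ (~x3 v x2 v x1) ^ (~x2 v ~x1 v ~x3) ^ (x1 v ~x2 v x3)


Enumerate all 8 truth assignments over 3 variables.
Test each against every clause.
Satisfying assignments found: 1.

1


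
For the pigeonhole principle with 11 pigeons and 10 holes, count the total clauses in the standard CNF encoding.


The PHP encoding has two parts:
1) At-least-one-hole clauses: 11 (one per pigeon, each with 10 literals).
2) At-most-one-pigeon-per-hole clauses: 10 holes * C(11,2) = 10 * 55 = 550.
Total clauses = 11 + 550 = 561.

561


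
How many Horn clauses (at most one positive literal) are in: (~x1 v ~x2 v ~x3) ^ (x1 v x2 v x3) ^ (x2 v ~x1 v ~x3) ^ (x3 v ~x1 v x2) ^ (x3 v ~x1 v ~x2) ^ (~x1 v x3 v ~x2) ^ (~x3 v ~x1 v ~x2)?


A Horn clause has at most one positive literal.
Clause 1: 0 positive lit(s) -> Horn
Clause 2: 3 positive lit(s) -> not Horn
Clause 3: 1 positive lit(s) -> Horn
Clause 4: 2 positive lit(s) -> not Horn
Clause 5: 1 positive lit(s) -> Horn
Clause 6: 1 positive lit(s) -> Horn
Clause 7: 0 positive lit(s) -> Horn
Total Horn clauses = 5.

5


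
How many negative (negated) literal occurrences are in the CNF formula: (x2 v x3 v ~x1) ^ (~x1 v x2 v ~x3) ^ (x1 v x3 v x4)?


Scan each clause for negated literals.
Clause 1: 1 negative; Clause 2: 2 negative; Clause 3: 0 negative.
Total negative literal occurrences = 3.

3


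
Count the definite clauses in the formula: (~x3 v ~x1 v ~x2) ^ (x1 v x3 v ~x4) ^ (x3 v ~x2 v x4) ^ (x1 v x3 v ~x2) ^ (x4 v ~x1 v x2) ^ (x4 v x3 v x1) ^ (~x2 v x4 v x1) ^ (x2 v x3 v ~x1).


A definite clause has exactly one positive literal.
Clause 1: 0 positive -> not definite
Clause 2: 2 positive -> not definite
Clause 3: 2 positive -> not definite
Clause 4: 2 positive -> not definite
Clause 5: 2 positive -> not definite
Clause 6: 3 positive -> not definite
Clause 7: 2 positive -> not definite
Clause 8: 2 positive -> not definite
Definite clause count = 0.

0


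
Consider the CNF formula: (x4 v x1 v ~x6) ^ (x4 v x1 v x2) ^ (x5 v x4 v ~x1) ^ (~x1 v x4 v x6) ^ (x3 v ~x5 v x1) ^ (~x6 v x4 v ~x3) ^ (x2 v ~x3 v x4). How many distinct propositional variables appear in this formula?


Identify each distinct variable in the formula.
Variables found: x1, x2, x3, x4, x5, x6.
Total distinct variables = 6.

6


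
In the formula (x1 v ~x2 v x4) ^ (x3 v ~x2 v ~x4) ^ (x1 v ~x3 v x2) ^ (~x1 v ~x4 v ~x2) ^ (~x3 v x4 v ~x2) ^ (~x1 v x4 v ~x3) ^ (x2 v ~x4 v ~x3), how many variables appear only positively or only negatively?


A pure literal appears in only one polarity across all clauses.
No pure literals found.
Count = 0.

0


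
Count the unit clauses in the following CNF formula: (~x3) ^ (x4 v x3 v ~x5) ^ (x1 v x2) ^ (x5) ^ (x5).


A unit clause contains exactly one literal.
Unit clauses found: (~x3), (x5), (x5).
Count = 3.

3


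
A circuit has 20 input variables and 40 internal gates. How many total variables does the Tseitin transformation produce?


The Tseitin transformation introduces one auxiliary variable per gate.
Total variables = inputs + gates = 20 + 40 = 60.

60


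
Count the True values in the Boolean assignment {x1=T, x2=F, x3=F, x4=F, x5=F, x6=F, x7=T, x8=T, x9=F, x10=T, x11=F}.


The weight is the number of variables assigned True.
True variables: x1, x7, x8, x10.
Weight = 4.

4


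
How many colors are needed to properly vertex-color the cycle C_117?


An odd cycle cannot be 2-colored: alternating two colors around the cycle returns to the start with a conflict.
Since 117 is odd, three colors are required (and three suffice).
Chromatic number = 3.

3


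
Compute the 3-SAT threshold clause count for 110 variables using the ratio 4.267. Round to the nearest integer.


The 3-SAT phase transition occurs at approximately 4.267 clauses per variable.
m = 4.267 * 110 = 469.37.
Rounded to nearest integer: 469.

469


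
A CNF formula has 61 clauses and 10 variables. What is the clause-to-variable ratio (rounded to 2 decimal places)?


Clause-to-variable ratio = clauses / variables.
61 / 10 = 6.1.

6.1


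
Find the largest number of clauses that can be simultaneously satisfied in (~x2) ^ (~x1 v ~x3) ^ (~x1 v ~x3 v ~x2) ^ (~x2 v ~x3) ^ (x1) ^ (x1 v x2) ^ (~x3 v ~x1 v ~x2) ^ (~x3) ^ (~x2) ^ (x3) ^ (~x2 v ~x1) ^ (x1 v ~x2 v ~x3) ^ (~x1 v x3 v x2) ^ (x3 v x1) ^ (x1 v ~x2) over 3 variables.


Enumerate all 8 truth assignments.
For each, count how many of the 15 clauses are satisfied.
The formula is not fully satisfiable, so the maximum is below 15.
Maximum simultaneously satisfiable clauses = 13.

13


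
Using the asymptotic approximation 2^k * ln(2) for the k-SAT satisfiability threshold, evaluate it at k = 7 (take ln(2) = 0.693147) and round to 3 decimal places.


Using the asymptotic formula: threshold ~ 2^k * ln(2).
2^7 = 128.
128 * 0.693147 = 88.723.

88.723


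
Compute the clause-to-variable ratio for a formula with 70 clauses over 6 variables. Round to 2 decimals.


Clause-to-variable ratio = clauses / variables.
70 / 6 = 11.67.

11.67


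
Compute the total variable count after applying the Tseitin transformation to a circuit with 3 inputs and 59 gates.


The Tseitin transformation introduces one auxiliary variable per gate.
Total variables = inputs + gates = 3 + 59 = 62.

62


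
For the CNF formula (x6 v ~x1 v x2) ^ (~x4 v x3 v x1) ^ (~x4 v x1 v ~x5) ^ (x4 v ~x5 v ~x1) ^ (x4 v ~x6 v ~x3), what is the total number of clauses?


Each group enclosed in parentheses joined by ^ is one clause.
Counting the conjuncts: 5 clauses.

5


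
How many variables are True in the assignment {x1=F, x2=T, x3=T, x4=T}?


The weight is the number of variables assigned True.
True variables: x2, x3, x4.
Weight = 3.

3


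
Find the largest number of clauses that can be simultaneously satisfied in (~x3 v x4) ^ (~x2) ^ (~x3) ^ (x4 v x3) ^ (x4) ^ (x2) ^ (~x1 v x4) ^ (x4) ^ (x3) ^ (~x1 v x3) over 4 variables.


Enumerate all 16 truth assignments.
For each, count how many of the 10 clauses are satisfied.
The formula is not fully satisfiable, so the maximum is below 10.
Maximum simultaneously satisfiable clauses = 8.

8


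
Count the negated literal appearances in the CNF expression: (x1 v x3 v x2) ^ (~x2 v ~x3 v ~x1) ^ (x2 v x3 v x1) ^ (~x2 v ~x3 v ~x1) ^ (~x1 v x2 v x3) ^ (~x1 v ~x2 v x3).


Scan each clause for negated literals.
Clause 1: 0 negative; Clause 2: 3 negative; Clause 3: 0 negative; Clause 4: 3 negative; Clause 5: 1 negative; Clause 6: 2 negative.
Total negative literal occurrences = 9.

9


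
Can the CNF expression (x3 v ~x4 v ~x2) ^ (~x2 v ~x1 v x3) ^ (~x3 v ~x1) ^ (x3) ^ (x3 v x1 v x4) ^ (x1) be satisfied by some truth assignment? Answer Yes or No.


Check all 16 possible truth assignments.
Number of satisfying assignments found: 0.
The formula is unsatisfiable.

No


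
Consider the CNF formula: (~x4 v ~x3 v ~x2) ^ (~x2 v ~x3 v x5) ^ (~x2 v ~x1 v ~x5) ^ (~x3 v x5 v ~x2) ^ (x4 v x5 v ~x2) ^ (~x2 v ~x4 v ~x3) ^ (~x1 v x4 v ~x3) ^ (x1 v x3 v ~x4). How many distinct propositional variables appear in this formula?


Identify each distinct variable in the formula.
Variables found: x1, x2, x3, x4, x5.
Total distinct variables = 5.

5


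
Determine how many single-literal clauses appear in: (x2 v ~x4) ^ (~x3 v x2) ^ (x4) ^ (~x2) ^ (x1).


A unit clause contains exactly one literal.
Unit clauses found: (x4), (~x2), (x1).
Count = 3.

3


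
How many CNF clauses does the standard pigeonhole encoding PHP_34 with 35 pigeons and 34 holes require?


The PHP encoding has two parts:
1) At-least-one-hole clauses: 35 (one per pigeon, each with 34 literals).
2) At-most-one-pigeon-per-hole clauses: 34 holes * C(35,2) = 34 * 595 = 20230.
Total clauses = 35 + 20230 = 20265.

20265


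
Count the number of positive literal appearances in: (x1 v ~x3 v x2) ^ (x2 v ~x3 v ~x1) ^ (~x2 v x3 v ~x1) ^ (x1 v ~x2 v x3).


Scan each clause for unnegated literals.
Clause 1: 2 positive; Clause 2: 1 positive; Clause 3: 1 positive; Clause 4: 2 positive.
Total positive literal occurrences = 6.

6


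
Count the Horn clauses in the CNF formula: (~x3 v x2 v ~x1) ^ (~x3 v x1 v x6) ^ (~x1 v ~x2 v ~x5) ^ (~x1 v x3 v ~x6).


A Horn clause has at most one positive literal.
Clause 1: 1 positive lit(s) -> Horn
Clause 2: 2 positive lit(s) -> not Horn
Clause 3: 0 positive lit(s) -> Horn
Clause 4: 1 positive lit(s) -> Horn
Total Horn clauses = 3.

3


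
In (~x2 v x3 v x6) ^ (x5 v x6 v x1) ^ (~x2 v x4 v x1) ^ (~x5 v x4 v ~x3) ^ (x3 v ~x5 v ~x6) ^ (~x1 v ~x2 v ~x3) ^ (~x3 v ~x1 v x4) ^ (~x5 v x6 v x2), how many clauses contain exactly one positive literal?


A definite clause has exactly one positive literal.
Clause 1: 2 positive -> not definite
Clause 2: 3 positive -> not definite
Clause 3: 2 positive -> not definite
Clause 4: 1 positive -> definite
Clause 5: 1 positive -> definite
Clause 6: 0 positive -> not definite
Clause 7: 1 positive -> definite
Clause 8: 2 positive -> not definite
Definite clause count = 3.

3


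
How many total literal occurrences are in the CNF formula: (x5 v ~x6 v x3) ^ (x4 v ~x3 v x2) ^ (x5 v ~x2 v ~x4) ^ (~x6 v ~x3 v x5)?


Clause lengths: 3, 3, 3, 3.
Sum = 3 + 3 + 3 + 3 = 12.

12


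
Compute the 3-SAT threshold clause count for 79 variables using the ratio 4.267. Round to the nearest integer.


The 3-SAT phase transition occurs at approximately 4.267 clauses per variable.
m = 4.267 * 79 = 337.093.
Rounded to nearest integer: 337.

337


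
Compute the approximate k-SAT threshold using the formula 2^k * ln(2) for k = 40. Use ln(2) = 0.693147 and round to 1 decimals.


Using the asymptotic formula: threshold ~ 2^k * ln(2).
2^40 = 1099511627776.
1099511627776 * 0.693147 = 762123186258.1.

762123186258.1


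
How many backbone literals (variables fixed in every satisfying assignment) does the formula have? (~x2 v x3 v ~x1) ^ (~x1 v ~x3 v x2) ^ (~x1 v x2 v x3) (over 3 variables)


Find all satisfying assignments: 5 model(s).
Check which variables have the same value in every model.
No variable is fixed across all models.
Backbone size = 0.

0


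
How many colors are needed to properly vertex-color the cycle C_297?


An odd cycle cannot be 2-colored: alternating two colors around the cycle returns to the start with a conflict.
Since 297 is odd, three colors are required (and three suffice).
Chromatic number = 3.

3


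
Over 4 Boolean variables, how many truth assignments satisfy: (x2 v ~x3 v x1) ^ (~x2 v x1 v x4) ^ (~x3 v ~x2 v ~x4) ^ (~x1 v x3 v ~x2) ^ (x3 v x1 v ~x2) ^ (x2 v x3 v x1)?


Enumerate all 16 truth assignments over 4 variables.
Test each against every clause.
Satisfying assignments found: 5.

5


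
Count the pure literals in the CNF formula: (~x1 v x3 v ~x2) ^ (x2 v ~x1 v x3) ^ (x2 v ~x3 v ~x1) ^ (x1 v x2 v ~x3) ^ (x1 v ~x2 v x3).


A pure literal appears in only one polarity across all clauses.
No pure literals found.
Count = 0.

0


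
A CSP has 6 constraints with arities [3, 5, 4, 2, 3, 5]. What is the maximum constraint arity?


The arities are: 3, 5, 4, 2, 3, 5.
Scan for the maximum value.
Maximum arity = 5.

5


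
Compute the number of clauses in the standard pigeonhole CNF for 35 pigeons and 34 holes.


The PHP encoding has two parts:
1) At-least-one-hole clauses: 35 (one per pigeon, each with 34 literals).
2) At-most-one-pigeon-per-hole clauses: 34 holes * C(35,2) = 34 * 595 = 20230.
Total clauses = 35 + 20230 = 20265.

20265


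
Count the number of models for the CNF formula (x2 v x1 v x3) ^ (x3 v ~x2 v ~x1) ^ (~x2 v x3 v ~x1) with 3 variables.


Enumerate all 8 truth assignments over 3 variables.
Test each against every clause.
Satisfying assignments found: 6.

6


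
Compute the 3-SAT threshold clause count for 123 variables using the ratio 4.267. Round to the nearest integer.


The 3-SAT phase transition occurs at approximately 4.267 clauses per variable.
m = 4.267 * 123 = 524.841.
Rounded to nearest integer: 525.

525


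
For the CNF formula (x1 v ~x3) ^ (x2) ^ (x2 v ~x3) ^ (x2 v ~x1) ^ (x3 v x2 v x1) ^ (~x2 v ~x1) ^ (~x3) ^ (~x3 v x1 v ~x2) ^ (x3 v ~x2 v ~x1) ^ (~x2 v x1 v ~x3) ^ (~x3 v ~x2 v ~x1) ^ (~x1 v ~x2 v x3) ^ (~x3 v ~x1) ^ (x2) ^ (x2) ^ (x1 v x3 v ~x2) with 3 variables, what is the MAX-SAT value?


Enumerate all 8 truth assignments.
For each, count how many of the 16 clauses are satisfied.
The formula is not fully satisfiable, so the maximum is below 16.
Maximum simultaneously satisfiable clauses = 15.

15


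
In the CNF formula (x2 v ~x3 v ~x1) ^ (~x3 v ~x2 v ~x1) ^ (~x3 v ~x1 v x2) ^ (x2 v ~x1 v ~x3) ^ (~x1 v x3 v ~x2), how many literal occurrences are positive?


Scan each clause for unnegated literals.
Clause 1: 1 positive; Clause 2: 0 positive; Clause 3: 1 positive; Clause 4: 1 positive; Clause 5: 1 positive.
Total positive literal occurrences = 4.

4


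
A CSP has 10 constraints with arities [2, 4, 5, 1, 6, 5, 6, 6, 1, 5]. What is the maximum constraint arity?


The arities are: 2, 4, 5, 1, 6, 5, 6, 6, 1, 5.
Scan for the maximum value.
Maximum arity = 6.

6


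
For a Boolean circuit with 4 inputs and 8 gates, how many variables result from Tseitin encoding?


The Tseitin transformation introduces one auxiliary variable per gate.
Total variables = inputs + gates = 4 + 8 = 12.

12


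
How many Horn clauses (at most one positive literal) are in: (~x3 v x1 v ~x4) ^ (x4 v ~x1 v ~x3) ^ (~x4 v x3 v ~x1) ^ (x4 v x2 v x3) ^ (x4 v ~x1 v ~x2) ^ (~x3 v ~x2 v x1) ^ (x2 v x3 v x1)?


A Horn clause has at most one positive literal.
Clause 1: 1 positive lit(s) -> Horn
Clause 2: 1 positive lit(s) -> Horn
Clause 3: 1 positive lit(s) -> Horn
Clause 4: 3 positive lit(s) -> not Horn
Clause 5: 1 positive lit(s) -> Horn
Clause 6: 1 positive lit(s) -> Horn
Clause 7: 3 positive lit(s) -> not Horn
Total Horn clauses = 5.

5


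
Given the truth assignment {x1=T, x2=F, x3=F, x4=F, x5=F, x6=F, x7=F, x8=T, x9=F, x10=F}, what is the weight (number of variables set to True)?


The weight is the number of variables assigned True.
True variables: x1, x8.
Weight = 2.

2


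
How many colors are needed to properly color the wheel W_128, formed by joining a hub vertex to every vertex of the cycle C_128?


W_128 consists of the cycle C_128 together with a hub vertex adjacent to every cycle vertex.
The cycle C_128 needs 2 colors (even cycle -> 2).
The hub is adjacent to every cycle vertex, so it must receive a new color distinct from all of them.
Chromatic number = 2 + 1 = 3.

3


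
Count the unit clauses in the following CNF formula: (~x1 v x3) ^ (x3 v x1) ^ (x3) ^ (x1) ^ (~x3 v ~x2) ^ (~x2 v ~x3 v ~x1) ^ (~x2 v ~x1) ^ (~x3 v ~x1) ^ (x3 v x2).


A unit clause contains exactly one literal.
Unit clauses found: (x3), (x1).
Count = 2.

2


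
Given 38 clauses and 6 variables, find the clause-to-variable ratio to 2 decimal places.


Clause-to-variable ratio = clauses / variables.
38 / 6 = 6.33.

6.33
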